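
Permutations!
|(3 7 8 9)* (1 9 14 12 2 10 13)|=|(1 9 3 7 8 14 12 2 10 13)|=10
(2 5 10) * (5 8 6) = (2 8 6 5 10) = [0, 1, 8, 3, 4, 10, 5, 7, 6, 9, 2]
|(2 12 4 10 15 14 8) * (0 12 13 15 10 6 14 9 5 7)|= |(0 12 4 6 14 8 2 13 15 9 5 7)|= 12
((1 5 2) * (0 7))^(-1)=(0 7)(1 2 5)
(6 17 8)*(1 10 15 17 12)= (1 10 15 17 8 6 12)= [0, 10, 2, 3, 4, 5, 12, 7, 6, 9, 15, 11, 1, 13, 14, 17, 16, 8]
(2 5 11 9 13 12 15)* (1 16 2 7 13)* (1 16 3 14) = (1 3 14)(2 5 11 9 16)(7 13 12 15) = [0, 3, 5, 14, 4, 11, 6, 13, 8, 16, 10, 9, 15, 12, 1, 7, 2]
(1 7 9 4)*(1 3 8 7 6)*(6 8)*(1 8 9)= (1 9 4 3 6 8 7)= [0, 9, 2, 6, 3, 5, 8, 1, 7, 4]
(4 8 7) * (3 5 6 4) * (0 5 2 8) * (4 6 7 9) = [5, 1, 8, 2, 0, 7, 6, 3, 9, 4] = (0 5 7 3 2 8 9 4)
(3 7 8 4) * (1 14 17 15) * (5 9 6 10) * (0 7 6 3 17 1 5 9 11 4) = (0 7 8)(1 14)(3 6 10 9)(4 17 15 5 11) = [7, 14, 2, 6, 17, 11, 10, 8, 0, 3, 9, 4, 12, 13, 1, 5, 16, 15]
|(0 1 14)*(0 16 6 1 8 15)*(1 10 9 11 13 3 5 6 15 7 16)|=70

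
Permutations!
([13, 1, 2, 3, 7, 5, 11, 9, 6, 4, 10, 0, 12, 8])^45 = (13)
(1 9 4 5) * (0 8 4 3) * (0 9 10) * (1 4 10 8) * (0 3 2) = (0 1 8 10 3 9 2)(4 5) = [1, 8, 0, 9, 5, 4, 6, 7, 10, 2, 3]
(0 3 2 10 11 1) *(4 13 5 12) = [3, 0, 10, 2, 13, 12, 6, 7, 8, 9, 11, 1, 4, 5] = (0 3 2 10 11 1)(4 13 5 12)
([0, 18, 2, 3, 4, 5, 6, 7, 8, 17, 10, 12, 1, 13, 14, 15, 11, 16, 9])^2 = (1 9 16 12 18 17 11)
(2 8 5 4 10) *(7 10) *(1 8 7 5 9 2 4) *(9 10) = (1 8 10 4 5)(2 7 9) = [0, 8, 7, 3, 5, 1, 6, 9, 10, 2, 4]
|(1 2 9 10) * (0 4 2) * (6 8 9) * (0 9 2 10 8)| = 8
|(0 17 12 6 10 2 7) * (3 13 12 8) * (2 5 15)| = 12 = |(0 17 8 3 13 12 6 10 5 15 2 7)|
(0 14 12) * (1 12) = (0 14 1 12) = [14, 12, 2, 3, 4, 5, 6, 7, 8, 9, 10, 11, 0, 13, 1]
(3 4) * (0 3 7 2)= [3, 1, 0, 4, 7, 5, 6, 2]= (0 3 4 7 2)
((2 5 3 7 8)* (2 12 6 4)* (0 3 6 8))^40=(12)(0 3 7)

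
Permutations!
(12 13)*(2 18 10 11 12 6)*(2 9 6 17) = (2 18 10 11 12 13 17)(6 9) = [0, 1, 18, 3, 4, 5, 9, 7, 8, 6, 11, 12, 13, 17, 14, 15, 16, 2, 10]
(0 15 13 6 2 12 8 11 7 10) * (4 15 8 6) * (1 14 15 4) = (0 8 11 7 10)(1 14 15 13)(2 12 6) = [8, 14, 12, 3, 4, 5, 2, 10, 11, 9, 0, 7, 6, 1, 15, 13]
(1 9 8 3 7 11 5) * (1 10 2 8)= [0, 9, 8, 7, 4, 10, 6, 11, 3, 1, 2, 5]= (1 9)(2 8 3 7 11 5 10)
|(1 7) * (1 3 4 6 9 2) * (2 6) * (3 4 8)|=4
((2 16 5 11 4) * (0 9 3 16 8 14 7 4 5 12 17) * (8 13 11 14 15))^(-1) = ((0 9 3 16 12 17)(2 13 11 5 14 7 4)(8 15))^(-1) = (0 17 12 16 3 9)(2 4 7 14 5 11 13)(8 15)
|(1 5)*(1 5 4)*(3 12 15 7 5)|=|(1 4)(3 12 15 7 5)|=10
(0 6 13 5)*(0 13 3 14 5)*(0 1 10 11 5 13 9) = [6, 10, 2, 14, 4, 9, 3, 7, 8, 0, 11, 5, 12, 1, 13] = (0 6 3 14 13 1 10 11 5 9)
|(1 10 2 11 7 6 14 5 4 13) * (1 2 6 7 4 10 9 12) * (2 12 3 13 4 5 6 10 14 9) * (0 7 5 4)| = |(0 7 5 14 6 9 3 13 12 1 2 11 4)| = 13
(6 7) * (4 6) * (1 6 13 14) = [0, 6, 2, 3, 13, 5, 7, 4, 8, 9, 10, 11, 12, 14, 1] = (1 6 7 4 13 14)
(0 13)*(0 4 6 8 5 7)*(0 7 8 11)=(0 13 4 6 11)(5 8)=[13, 1, 2, 3, 6, 8, 11, 7, 5, 9, 10, 0, 12, 4]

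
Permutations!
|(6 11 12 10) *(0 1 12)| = |(0 1 12 10 6 11)| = 6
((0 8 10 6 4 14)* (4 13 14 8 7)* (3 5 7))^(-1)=((0 3 5 7 4 8 10 6 13 14))^(-1)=(0 14 13 6 10 8 4 7 5 3)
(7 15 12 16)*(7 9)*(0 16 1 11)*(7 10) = [16, 11, 2, 3, 4, 5, 6, 15, 8, 10, 7, 0, 1, 13, 14, 12, 9] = (0 16 9 10 7 15 12 1 11)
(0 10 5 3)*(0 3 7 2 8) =[10, 1, 8, 3, 4, 7, 6, 2, 0, 9, 5] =(0 10 5 7 2 8)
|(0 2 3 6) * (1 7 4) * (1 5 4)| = 4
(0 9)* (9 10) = [10, 1, 2, 3, 4, 5, 6, 7, 8, 0, 9] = (0 10 9)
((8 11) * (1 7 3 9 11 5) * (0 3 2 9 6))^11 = (0 6 3)(1 11 7 8 2 5 9) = ((0 3 6)(1 7 2 9 11 8 5))^11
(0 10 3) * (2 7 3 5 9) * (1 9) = (0 10 5 1 9 2 7 3) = [10, 9, 7, 0, 4, 1, 6, 3, 8, 2, 5]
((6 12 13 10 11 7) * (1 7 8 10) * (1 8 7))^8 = ((6 12 13 8 10 11 7))^8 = (6 12 13 8 10 11 7)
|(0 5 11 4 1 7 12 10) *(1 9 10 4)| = 9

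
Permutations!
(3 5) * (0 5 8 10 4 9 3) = [5, 1, 2, 8, 9, 0, 6, 7, 10, 3, 4] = (0 5)(3 8 10 4 9)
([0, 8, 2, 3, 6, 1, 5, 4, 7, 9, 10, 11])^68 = (11)(1 7 6)(4 5 8)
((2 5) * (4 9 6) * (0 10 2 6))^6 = ((0 10 2 5 6 4 9))^6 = (0 9 4 6 5 2 10)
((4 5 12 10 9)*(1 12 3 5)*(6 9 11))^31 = ((1 12 10 11 6 9 4)(3 5))^31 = (1 11 4 10 9 12 6)(3 5)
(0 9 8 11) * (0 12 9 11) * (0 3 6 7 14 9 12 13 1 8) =(0 11 13 1 8 3 6 7 14 9) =[11, 8, 2, 6, 4, 5, 7, 14, 3, 0, 10, 13, 12, 1, 9]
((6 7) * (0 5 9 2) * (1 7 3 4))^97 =(0 5 9 2)(1 6 4 7 3)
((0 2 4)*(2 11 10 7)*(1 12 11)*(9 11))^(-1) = ((0 1 12 9 11 10 7 2 4))^(-1) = (0 4 2 7 10 11 9 12 1)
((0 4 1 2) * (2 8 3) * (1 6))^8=(0 4 6 1 8 3 2)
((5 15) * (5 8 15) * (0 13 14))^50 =((0 13 14)(8 15))^50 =(15)(0 14 13)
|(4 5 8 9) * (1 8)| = 5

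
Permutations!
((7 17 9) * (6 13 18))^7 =((6 13 18)(7 17 9))^7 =(6 13 18)(7 17 9)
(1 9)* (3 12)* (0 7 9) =(0 7 9 1)(3 12) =[7, 0, 2, 12, 4, 5, 6, 9, 8, 1, 10, 11, 3]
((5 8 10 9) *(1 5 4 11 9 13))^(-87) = (1 10 5 13 8)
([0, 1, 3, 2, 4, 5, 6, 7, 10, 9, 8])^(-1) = [0, 1, 3, 2, 4, 5, 6, 7, 10, 9, 8]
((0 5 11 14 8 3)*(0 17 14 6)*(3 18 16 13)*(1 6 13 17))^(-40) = ((0 5 11 13 3 1 6)(8 18 16 17 14))^(-40) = (18)(0 11 3 6 5 13 1)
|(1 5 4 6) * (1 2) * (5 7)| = 6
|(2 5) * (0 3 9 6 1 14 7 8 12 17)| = 10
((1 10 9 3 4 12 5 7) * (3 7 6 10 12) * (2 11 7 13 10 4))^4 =((1 12 5 6 4 3 2 11 7)(9 13 10))^4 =(1 4 7 6 11 5 2 12 3)(9 13 10)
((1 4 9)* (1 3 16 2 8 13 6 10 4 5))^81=(16)(1 5)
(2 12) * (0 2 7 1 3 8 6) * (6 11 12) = [2, 3, 6, 8, 4, 5, 0, 1, 11, 9, 10, 12, 7] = (0 2 6)(1 3 8 11 12 7)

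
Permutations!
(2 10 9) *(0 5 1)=(0 5 1)(2 10 9)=[5, 0, 10, 3, 4, 1, 6, 7, 8, 2, 9]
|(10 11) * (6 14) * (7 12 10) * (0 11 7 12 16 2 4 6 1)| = 11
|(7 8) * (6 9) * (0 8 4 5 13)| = |(0 8 7 4 5 13)(6 9)| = 6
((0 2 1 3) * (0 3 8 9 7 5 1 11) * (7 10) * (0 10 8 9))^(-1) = (0 8 9 1 5 7 10 11 2)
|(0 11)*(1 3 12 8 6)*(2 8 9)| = |(0 11)(1 3 12 9 2 8 6)| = 14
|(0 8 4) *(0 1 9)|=|(0 8 4 1 9)|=5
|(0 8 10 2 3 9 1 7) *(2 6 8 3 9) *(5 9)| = 21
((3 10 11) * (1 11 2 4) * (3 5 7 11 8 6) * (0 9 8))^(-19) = (0 1 4 2 10 3 6 8 9)(5 11 7)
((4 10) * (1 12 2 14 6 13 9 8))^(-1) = (1 8 9 13 6 14 2 12)(4 10)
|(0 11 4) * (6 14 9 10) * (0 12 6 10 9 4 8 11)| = 4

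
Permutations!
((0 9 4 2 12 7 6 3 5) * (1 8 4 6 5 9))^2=((0 1 8 4 2 12 7 5)(3 9 6))^2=(0 8 2 7)(1 4 12 5)(3 6 9)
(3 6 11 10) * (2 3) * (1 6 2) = (1 6 11 10)(2 3) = [0, 6, 3, 2, 4, 5, 11, 7, 8, 9, 1, 10]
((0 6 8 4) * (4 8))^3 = (8) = ((8)(0 6 4))^3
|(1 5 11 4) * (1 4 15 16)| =|(1 5 11 15 16)| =5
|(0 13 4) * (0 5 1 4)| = |(0 13)(1 4 5)| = 6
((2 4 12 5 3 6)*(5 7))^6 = (2 6 3 5 7 12 4)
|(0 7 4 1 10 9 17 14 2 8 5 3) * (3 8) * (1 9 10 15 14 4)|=|(0 7 1 15 14 2 3)(4 9 17)(5 8)|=42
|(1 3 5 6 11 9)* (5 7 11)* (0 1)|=6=|(0 1 3 7 11 9)(5 6)|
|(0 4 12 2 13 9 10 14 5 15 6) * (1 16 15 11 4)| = 45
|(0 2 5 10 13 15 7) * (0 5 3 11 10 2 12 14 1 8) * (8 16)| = |(0 12 14 1 16 8)(2 3 11 10 13 15 7 5)| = 24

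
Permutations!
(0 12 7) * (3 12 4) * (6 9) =(0 4 3 12 7)(6 9) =[4, 1, 2, 12, 3, 5, 9, 0, 8, 6, 10, 11, 7]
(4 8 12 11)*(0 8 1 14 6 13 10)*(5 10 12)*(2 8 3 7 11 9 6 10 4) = [3, 14, 8, 7, 1, 4, 13, 11, 5, 6, 0, 2, 9, 12, 10] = (0 3 7 11 2 8 5 4 1 14 10)(6 13 12 9)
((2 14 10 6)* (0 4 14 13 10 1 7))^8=(0 1 4 7 14)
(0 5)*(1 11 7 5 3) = [3, 11, 2, 1, 4, 0, 6, 5, 8, 9, 10, 7] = (0 3 1 11 7 5)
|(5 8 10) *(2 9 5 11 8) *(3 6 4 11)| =6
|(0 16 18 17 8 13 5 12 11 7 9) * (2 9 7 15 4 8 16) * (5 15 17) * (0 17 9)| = |(0 2)(4 8 13 15)(5 12 11 9 17 16 18)| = 28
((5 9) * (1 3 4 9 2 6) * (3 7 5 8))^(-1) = (1 6 2 5 7)(3 8 9 4)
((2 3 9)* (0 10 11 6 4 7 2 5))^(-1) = ((0 10 11 6 4 7 2 3 9 5))^(-1) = (0 5 9 3 2 7 4 6 11 10)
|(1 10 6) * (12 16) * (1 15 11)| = |(1 10 6 15 11)(12 16)| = 10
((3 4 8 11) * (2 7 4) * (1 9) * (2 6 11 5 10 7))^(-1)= (1 9)(3 11 6)(4 7 10 5 8)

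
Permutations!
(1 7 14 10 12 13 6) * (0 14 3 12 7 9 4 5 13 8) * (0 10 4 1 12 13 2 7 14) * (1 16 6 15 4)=(1 9 16 6 12 8 10 14)(2 7 3 13 15 4 5)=[0, 9, 7, 13, 5, 2, 12, 3, 10, 16, 14, 11, 8, 15, 1, 4, 6]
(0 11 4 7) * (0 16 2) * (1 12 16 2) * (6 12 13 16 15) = (0 11 4 7 2)(1 13 16)(6 12 15) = [11, 13, 0, 3, 7, 5, 12, 2, 8, 9, 10, 4, 15, 16, 14, 6, 1]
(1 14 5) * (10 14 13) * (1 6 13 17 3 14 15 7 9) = (1 17 3 14 5 6 13 10 15 7 9) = [0, 17, 2, 14, 4, 6, 13, 9, 8, 1, 15, 11, 12, 10, 5, 7, 16, 3]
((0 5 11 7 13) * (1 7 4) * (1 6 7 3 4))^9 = ((0 5 11 1 3 4 6 7 13))^9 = (13)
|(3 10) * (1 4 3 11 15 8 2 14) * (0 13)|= |(0 13)(1 4 3 10 11 15 8 2 14)|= 18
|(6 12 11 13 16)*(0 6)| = |(0 6 12 11 13 16)| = 6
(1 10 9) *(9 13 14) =(1 10 13 14 9) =[0, 10, 2, 3, 4, 5, 6, 7, 8, 1, 13, 11, 12, 14, 9]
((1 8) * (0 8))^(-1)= ((0 8 1))^(-1)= (0 1 8)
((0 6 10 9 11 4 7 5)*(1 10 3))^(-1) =((0 6 3 1 10 9 11 4 7 5))^(-1) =(0 5 7 4 11 9 10 1 3 6)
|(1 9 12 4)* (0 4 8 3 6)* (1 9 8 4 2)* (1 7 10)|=|(0 2 7 10 1 8 3 6)(4 9 12)|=24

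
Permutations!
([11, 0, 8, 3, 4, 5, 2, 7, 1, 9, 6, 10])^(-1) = (0 1 8 2 6 10 11)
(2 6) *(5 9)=(2 6)(5 9)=[0, 1, 6, 3, 4, 9, 2, 7, 8, 5]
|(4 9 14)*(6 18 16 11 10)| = |(4 9 14)(6 18 16 11 10)| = 15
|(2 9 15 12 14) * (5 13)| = 10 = |(2 9 15 12 14)(5 13)|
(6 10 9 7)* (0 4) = [4, 1, 2, 3, 0, 5, 10, 6, 8, 7, 9] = (0 4)(6 10 9 7)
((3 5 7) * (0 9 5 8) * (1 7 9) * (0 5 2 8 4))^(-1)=((0 1 7 3 4)(2 8 5 9))^(-1)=(0 4 3 7 1)(2 9 5 8)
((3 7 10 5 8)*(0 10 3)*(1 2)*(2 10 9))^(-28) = (10) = ((0 9 2 1 10 5 8)(3 7))^(-28)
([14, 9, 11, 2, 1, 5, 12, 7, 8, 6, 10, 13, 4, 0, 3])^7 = (0 14 3 2 11 13)(1 6 4 9 12)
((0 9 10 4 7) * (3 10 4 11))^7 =((0 9 4 7)(3 10 11))^7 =(0 7 4 9)(3 10 11)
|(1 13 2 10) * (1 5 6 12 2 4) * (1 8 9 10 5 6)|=10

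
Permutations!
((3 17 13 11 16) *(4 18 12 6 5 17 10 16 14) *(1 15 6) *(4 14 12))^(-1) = ((1 15 6 5 17 13 11 12)(3 10 16)(4 18))^(-1) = (1 12 11 13 17 5 6 15)(3 16 10)(4 18)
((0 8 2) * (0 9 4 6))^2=(0 2 4)(6 8 9)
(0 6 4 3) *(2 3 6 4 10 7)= (0 4 6 10 7 2 3)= [4, 1, 3, 0, 6, 5, 10, 2, 8, 9, 7]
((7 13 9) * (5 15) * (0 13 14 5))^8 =((0 13 9 7 14 5 15))^8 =(0 13 9 7 14 5 15)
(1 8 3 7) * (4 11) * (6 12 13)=(1 8 3 7)(4 11)(6 12 13)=[0, 8, 2, 7, 11, 5, 12, 1, 3, 9, 10, 4, 13, 6]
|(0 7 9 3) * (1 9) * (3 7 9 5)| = 6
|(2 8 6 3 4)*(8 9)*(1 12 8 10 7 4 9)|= 10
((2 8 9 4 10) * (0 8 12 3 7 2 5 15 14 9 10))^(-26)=((0 8 10 5 15 14 9 4)(2 12 3 7))^(-26)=(0 9 15 10)(2 3)(4 14 5 8)(7 12)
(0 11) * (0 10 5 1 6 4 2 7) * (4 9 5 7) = [11, 6, 4, 3, 2, 1, 9, 0, 8, 5, 7, 10] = (0 11 10 7)(1 6 9 5)(2 4)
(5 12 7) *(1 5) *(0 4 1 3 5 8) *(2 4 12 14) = (0 12 7 3 5 14 2 4 1 8) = [12, 8, 4, 5, 1, 14, 6, 3, 0, 9, 10, 11, 7, 13, 2]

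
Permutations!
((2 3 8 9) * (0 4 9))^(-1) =(0 8 3 2 9 4)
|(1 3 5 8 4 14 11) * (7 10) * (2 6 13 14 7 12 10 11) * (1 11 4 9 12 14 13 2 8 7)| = 10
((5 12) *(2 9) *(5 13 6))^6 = (5 13)(6 12)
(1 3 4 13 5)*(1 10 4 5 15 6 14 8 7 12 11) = (1 3 5 10 4 13 15 6 14 8 7 12 11) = [0, 3, 2, 5, 13, 10, 14, 12, 7, 9, 4, 1, 11, 15, 8, 6]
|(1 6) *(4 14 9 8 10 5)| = |(1 6)(4 14 9 8 10 5)| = 6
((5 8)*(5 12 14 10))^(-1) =(5 10 14 12 8)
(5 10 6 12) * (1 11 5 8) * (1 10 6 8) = (1 11 5 6 12)(8 10) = [0, 11, 2, 3, 4, 6, 12, 7, 10, 9, 8, 5, 1]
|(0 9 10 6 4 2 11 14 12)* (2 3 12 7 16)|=|(0 9 10 6 4 3 12)(2 11 14 7 16)|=35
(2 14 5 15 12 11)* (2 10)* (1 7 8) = [0, 7, 14, 3, 4, 15, 6, 8, 1, 9, 2, 10, 11, 13, 5, 12] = (1 7 8)(2 14 5 15 12 11 10)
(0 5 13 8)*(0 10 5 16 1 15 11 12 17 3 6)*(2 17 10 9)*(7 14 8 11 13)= (0 16 1 15 13 11 12 10 5 7 14 8 9 2 17 3 6)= [16, 15, 17, 6, 4, 7, 0, 14, 9, 2, 5, 12, 10, 11, 8, 13, 1, 3]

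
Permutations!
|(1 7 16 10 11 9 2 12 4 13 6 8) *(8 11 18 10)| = 28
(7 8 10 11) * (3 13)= (3 13)(7 8 10 11)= [0, 1, 2, 13, 4, 5, 6, 8, 10, 9, 11, 7, 12, 3]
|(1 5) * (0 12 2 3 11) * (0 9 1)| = |(0 12 2 3 11 9 1 5)| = 8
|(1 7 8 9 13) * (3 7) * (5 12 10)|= 6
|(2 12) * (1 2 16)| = |(1 2 12 16)| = 4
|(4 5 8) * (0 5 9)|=5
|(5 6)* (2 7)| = 2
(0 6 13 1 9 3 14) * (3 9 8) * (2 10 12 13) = (0 6 2 10 12 13 1 8 3 14) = [6, 8, 10, 14, 4, 5, 2, 7, 3, 9, 12, 11, 13, 1, 0]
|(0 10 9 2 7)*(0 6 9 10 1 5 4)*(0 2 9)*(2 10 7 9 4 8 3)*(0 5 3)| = |(0 1 3 2 9 4 10 7 6 5 8)| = 11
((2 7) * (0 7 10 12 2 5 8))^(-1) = ((0 7 5 8)(2 10 12))^(-1) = (0 8 5 7)(2 12 10)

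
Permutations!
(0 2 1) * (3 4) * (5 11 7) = (0 2 1)(3 4)(5 11 7) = [2, 0, 1, 4, 3, 11, 6, 5, 8, 9, 10, 7]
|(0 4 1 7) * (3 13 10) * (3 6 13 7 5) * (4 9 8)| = 24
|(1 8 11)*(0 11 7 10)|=6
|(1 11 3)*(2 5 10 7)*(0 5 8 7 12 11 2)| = |(0 5 10 12 11 3 1 2 8 7)| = 10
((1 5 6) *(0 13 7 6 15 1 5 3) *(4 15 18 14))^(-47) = ((0 13 7 6 5 18 14 4 15 1 3))^(-47) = (0 15 18 7 3 4 5 13 1 14 6)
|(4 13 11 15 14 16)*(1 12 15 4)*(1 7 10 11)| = |(1 12 15 14 16 7 10 11 4 13)| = 10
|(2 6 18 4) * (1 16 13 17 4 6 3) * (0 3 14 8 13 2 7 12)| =12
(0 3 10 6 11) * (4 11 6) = [3, 1, 2, 10, 11, 5, 6, 7, 8, 9, 4, 0] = (0 3 10 4 11)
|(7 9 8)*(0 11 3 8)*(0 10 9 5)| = 6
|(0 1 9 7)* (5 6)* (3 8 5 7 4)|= |(0 1 9 4 3 8 5 6 7)|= 9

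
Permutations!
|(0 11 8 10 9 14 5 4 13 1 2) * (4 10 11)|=20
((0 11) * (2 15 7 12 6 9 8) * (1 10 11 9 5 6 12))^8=(0 11 10 1 7 15 2 8 9)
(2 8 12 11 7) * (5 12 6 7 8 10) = (2 10 5 12 11 8 6 7) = [0, 1, 10, 3, 4, 12, 7, 2, 6, 9, 5, 8, 11]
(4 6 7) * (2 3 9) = (2 3 9)(4 6 7) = [0, 1, 3, 9, 6, 5, 7, 4, 8, 2]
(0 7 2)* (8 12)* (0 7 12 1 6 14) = [12, 6, 7, 3, 4, 5, 14, 2, 1, 9, 10, 11, 8, 13, 0] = (0 12 8 1 6 14)(2 7)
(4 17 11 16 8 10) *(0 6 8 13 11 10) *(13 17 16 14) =(0 6 8)(4 16 17 10)(11 14 13) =[6, 1, 2, 3, 16, 5, 8, 7, 0, 9, 4, 14, 12, 11, 13, 15, 17, 10]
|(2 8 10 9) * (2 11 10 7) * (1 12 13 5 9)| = |(1 12 13 5 9 11 10)(2 8 7)| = 21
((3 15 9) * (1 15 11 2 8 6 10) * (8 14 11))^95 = (1 8 15 6 9 10 3)(2 11 14)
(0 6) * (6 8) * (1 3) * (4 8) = (0 4 8 6)(1 3) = [4, 3, 2, 1, 8, 5, 0, 7, 6]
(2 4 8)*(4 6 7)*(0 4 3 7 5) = [4, 1, 6, 7, 8, 0, 5, 3, 2] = (0 4 8 2 6 5)(3 7)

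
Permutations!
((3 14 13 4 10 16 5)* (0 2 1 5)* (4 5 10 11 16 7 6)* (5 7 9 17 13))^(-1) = ((0 2 1 10 9 17 13 7 6 4 11 16)(3 14 5))^(-1) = (0 16 11 4 6 7 13 17 9 10 1 2)(3 5 14)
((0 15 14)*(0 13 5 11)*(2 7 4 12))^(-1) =((0 15 14 13 5 11)(2 7 4 12))^(-1) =(0 11 5 13 14 15)(2 12 4 7)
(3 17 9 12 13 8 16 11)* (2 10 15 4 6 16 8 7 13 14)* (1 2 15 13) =(1 2 10 13 7)(3 17 9 12 14 15 4 6 16 11) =[0, 2, 10, 17, 6, 5, 16, 1, 8, 12, 13, 3, 14, 7, 15, 4, 11, 9]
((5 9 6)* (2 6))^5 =((2 6 5 9))^5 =(2 6 5 9)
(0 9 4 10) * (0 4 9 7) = (0 7)(4 10) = [7, 1, 2, 3, 10, 5, 6, 0, 8, 9, 4]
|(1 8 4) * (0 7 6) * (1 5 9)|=15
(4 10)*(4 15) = (4 10 15) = [0, 1, 2, 3, 10, 5, 6, 7, 8, 9, 15, 11, 12, 13, 14, 4]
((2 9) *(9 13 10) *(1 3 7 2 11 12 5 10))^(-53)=((1 3 7 2 13)(5 10 9 11 12))^(-53)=(1 7 13 3 2)(5 9 12 10 11)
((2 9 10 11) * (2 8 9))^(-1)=((8 9 10 11))^(-1)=(8 11 10 9)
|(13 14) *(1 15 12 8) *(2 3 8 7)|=14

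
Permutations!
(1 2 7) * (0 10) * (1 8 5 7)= (0 10)(1 2)(5 7 8)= [10, 2, 1, 3, 4, 7, 6, 8, 5, 9, 0]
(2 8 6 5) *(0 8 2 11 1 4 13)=[8, 4, 2, 3, 13, 11, 5, 7, 6, 9, 10, 1, 12, 0]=(0 8 6 5 11 1 4 13)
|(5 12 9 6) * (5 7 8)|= |(5 12 9 6 7 8)|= 6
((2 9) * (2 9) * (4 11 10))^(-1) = (4 10 11)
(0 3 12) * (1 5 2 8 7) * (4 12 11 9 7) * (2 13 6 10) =[3, 5, 8, 11, 12, 13, 10, 1, 4, 7, 2, 9, 0, 6] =(0 3 11 9 7 1 5 13 6 10 2 8 4 12)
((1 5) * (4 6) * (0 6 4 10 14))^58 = ((0 6 10 14)(1 5))^58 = (0 10)(6 14)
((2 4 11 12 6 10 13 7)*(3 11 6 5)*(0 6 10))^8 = ((0 6)(2 4 10 13 7)(3 11 12 5))^8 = (2 13 4 7 10)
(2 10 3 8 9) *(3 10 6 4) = [0, 1, 6, 8, 3, 5, 4, 7, 9, 2, 10] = (10)(2 6 4 3 8 9)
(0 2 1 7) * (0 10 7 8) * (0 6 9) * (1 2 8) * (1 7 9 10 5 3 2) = (0 8 6 10 9)(1 7 5 3 2) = [8, 7, 1, 2, 4, 3, 10, 5, 6, 0, 9]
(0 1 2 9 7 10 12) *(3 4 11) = (0 1 2 9 7 10 12)(3 4 11) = [1, 2, 9, 4, 11, 5, 6, 10, 8, 7, 12, 3, 0]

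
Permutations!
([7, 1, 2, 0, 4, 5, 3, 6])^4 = [0, 1, 2, 3, 4, 5, 6, 7]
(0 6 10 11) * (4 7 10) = (0 6 4 7 10 11) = [6, 1, 2, 3, 7, 5, 4, 10, 8, 9, 11, 0]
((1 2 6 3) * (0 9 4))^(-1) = (0 4 9)(1 3 6 2)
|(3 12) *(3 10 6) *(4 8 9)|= |(3 12 10 6)(4 8 9)|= 12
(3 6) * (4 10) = [0, 1, 2, 6, 10, 5, 3, 7, 8, 9, 4] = (3 6)(4 10)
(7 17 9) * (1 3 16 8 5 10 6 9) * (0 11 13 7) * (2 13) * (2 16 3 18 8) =(0 11 16 2 13 7 17 1 18 8 5 10 6 9) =[11, 18, 13, 3, 4, 10, 9, 17, 5, 0, 6, 16, 12, 7, 14, 15, 2, 1, 8]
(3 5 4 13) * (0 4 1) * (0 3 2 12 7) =[4, 3, 12, 5, 13, 1, 6, 0, 8, 9, 10, 11, 7, 2] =(0 4 13 2 12 7)(1 3 5)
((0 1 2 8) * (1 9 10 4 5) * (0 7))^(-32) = ((0 9 10 4 5 1 2 8 7))^(-32) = (0 5 7 4 8 10 2 9 1)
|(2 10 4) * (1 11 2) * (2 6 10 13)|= 10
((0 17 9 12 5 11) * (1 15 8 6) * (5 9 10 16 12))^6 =((0 17 10 16 12 9 5 11)(1 15 8 6))^6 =(0 5 12 10)(1 8)(6 15)(9 16 17 11)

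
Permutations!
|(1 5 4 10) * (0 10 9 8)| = 7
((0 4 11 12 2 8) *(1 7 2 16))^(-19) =(0 8 2 7 1 16 12 11 4)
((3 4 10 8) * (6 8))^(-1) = (3 8 6 10 4)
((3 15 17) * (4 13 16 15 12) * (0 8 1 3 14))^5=((0 8 1 3 12 4 13 16 15 17 14))^5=(0 4 14 12 17 3 15 1 16 8 13)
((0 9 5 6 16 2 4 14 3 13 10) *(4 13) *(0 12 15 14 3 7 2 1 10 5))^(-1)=((0 9)(1 10 12 15 14 7 2 13 5 6 16)(3 4))^(-1)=(0 9)(1 16 6 5 13 2 7 14 15 12 10)(3 4)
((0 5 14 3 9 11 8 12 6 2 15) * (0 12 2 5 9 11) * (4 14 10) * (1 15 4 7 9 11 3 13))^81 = ((0 11 8 2 4 14 13 1 15 12 6 5 10 7 9))^81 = (0 13 10 2 12)(1 7 4 6 11)(5 8 15 9 14)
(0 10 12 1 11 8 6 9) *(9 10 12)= [12, 11, 2, 3, 4, 5, 10, 7, 6, 0, 9, 8, 1]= (0 12 1 11 8 6 10 9)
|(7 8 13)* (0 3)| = 6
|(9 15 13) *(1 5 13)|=5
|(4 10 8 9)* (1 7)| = 4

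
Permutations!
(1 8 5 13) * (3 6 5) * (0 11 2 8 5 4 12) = [11, 5, 8, 6, 12, 13, 4, 7, 3, 9, 10, 2, 0, 1] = (0 11 2 8 3 6 4 12)(1 5 13)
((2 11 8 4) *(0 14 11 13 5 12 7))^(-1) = (0 7 12 5 13 2 4 8 11 14)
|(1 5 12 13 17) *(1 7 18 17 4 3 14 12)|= 30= |(1 5)(3 14 12 13 4)(7 18 17)|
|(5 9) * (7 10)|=2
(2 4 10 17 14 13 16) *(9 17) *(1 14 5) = [0, 14, 4, 3, 10, 1, 6, 7, 8, 17, 9, 11, 12, 16, 13, 15, 2, 5] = (1 14 13 16 2 4 10 9 17 5)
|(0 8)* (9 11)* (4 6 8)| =4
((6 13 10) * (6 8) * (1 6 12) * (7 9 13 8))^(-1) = ((1 6 8 12)(7 9 13 10))^(-1) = (1 12 8 6)(7 10 13 9)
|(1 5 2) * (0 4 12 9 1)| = 7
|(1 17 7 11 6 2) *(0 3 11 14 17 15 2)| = |(0 3 11 6)(1 15 2)(7 14 17)| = 12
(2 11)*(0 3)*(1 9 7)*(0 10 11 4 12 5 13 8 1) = (0 3 10 11 2 4 12 5 13 8 1 9 7) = [3, 9, 4, 10, 12, 13, 6, 0, 1, 7, 11, 2, 5, 8]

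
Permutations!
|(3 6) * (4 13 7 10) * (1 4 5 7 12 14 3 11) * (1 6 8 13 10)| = 10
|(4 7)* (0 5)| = |(0 5)(4 7)| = 2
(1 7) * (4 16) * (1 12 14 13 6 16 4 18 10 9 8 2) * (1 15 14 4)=[0, 7, 15, 3, 1, 5, 16, 12, 2, 8, 9, 11, 4, 6, 13, 14, 18, 17, 10]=(1 7 12 4)(2 15 14 13 6 16 18 10 9 8)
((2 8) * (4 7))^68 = ((2 8)(4 7))^68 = (8)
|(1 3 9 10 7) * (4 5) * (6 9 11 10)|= 10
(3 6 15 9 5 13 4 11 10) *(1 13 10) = (1 13 4 11)(3 6 15 9 5 10) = [0, 13, 2, 6, 11, 10, 15, 7, 8, 5, 3, 1, 12, 4, 14, 9]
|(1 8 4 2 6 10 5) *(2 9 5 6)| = |(1 8 4 9 5)(6 10)| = 10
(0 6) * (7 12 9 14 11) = (0 6)(7 12 9 14 11) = [6, 1, 2, 3, 4, 5, 0, 12, 8, 14, 10, 7, 9, 13, 11]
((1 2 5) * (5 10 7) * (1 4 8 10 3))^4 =(1 2 3)(4 5 7 10 8) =((1 2 3)(4 8 10 7 5))^4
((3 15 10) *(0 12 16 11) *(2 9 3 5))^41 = (0 12 16 11)(2 5 10 15 3 9)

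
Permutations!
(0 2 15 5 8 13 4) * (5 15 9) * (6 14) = (15)(0 2 9 5 8 13 4)(6 14) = [2, 1, 9, 3, 0, 8, 14, 7, 13, 5, 10, 11, 12, 4, 6, 15]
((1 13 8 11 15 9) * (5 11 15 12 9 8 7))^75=((1 13 7 5 11 12 9)(8 15))^75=(1 12 5 13 9 11 7)(8 15)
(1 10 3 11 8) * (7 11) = (1 10 3 7 11 8) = [0, 10, 2, 7, 4, 5, 6, 11, 1, 9, 3, 8]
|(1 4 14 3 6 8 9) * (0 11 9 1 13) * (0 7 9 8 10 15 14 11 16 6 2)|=24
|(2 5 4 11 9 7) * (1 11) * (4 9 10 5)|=|(1 11 10 5 9 7 2 4)|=8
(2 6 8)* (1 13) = [0, 13, 6, 3, 4, 5, 8, 7, 2, 9, 10, 11, 12, 1] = (1 13)(2 6 8)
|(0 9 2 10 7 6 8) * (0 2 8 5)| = |(0 9 8 2 10 7 6 5)| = 8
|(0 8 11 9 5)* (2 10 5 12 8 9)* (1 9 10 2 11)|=12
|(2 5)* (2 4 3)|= 4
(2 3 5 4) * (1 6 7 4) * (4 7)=[0, 6, 3, 5, 2, 1, 4, 7]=(7)(1 6 4 2 3 5)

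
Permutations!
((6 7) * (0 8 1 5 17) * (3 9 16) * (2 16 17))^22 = (0 2 17 5 9 1 3 8 16)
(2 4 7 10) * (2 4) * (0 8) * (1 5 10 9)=[8, 5, 2, 3, 7, 10, 6, 9, 0, 1, 4]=(0 8)(1 5 10 4 7 9)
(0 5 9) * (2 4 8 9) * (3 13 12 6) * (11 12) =[5, 1, 4, 13, 8, 2, 3, 7, 9, 0, 10, 12, 6, 11] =(0 5 2 4 8 9)(3 13 11 12 6)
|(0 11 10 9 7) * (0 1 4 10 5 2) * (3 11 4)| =10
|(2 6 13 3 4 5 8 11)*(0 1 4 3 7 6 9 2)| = 6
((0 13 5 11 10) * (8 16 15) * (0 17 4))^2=(0 5 10 4 13 11 17)(8 15 16)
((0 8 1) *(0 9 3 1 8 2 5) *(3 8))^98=((0 2 5)(1 9 8 3))^98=(0 5 2)(1 8)(3 9)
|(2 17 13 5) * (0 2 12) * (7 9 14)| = 6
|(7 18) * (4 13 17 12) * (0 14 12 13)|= 4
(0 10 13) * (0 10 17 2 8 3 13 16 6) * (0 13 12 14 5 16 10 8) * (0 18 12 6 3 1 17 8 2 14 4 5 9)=[8, 17, 18, 6, 5, 16, 13, 7, 1, 0, 10, 11, 4, 2, 9, 15, 3, 14, 12]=(0 8 1 17 14 9)(2 18 12 4 5 16 3 6 13)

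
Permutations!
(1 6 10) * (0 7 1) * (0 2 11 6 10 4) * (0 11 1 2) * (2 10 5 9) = (0 7 10)(1 5 9 2)(4 11 6) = [7, 5, 1, 3, 11, 9, 4, 10, 8, 2, 0, 6]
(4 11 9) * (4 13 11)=(9 13 11)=[0, 1, 2, 3, 4, 5, 6, 7, 8, 13, 10, 9, 12, 11]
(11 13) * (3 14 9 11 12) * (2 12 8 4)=(2 12 3 14 9 11 13 8 4)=[0, 1, 12, 14, 2, 5, 6, 7, 4, 11, 10, 13, 3, 8, 9]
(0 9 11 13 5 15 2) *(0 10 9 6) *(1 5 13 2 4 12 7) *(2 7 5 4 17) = (0 6)(1 4 12 5 15 17 2 10 9 11 7) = [6, 4, 10, 3, 12, 15, 0, 1, 8, 11, 9, 7, 5, 13, 14, 17, 16, 2]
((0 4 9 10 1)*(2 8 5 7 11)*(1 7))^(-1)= ((0 4 9 10 7 11 2 8 5 1))^(-1)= (0 1 5 8 2 11 7 10 9 4)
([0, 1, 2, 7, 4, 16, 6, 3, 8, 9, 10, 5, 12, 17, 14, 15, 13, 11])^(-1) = (3 7)(5 11 17 13 16)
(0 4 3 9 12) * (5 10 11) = [4, 1, 2, 9, 3, 10, 6, 7, 8, 12, 11, 5, 0] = (0 4 3 9 12)(5 10 11)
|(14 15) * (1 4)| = |(1 4)(14 15)| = 2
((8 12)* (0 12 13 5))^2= ((0 12 8 13 5))^2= (0 8 5 12 13)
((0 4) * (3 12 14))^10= (3 12 14)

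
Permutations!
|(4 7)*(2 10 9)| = 6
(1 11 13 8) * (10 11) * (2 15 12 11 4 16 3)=[0, 10, 15, 2, 16, 5, 6, 7, 1, 9, 4, 13, 11, 8, 14, 12, 3]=(1 10 4 16 3 2 15 12 11 13 8)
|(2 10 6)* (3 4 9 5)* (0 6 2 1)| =|(0 6 1)(2 10)(3 4 9 5)| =12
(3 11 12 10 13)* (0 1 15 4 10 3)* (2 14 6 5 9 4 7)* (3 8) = (0 1 15 7 2 14 6 5 9 4 10 13)(3 11 12 8) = [1, 15, 14, 11, 10, 9, 5, 2, 3, 4, 13, 12, 8, 0, 6, 7]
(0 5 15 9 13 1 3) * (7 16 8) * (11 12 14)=[5, 3, 2, 0, 4, 15, 6, 16, 7, 13, 10, 12, 14, 1, 11, 9, 8]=(0 5 15 9 13 1 3)(7 16 8)(11 12 14)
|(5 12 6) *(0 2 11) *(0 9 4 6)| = 8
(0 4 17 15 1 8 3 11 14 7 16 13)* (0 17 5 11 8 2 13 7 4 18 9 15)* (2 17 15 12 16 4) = (0 18 9 12 16 7 4 5 11 14 2 13 15 1 17)(3 8) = [18, 17, 13, 8, 5, 11, 6, 4, 3, 12, 10, 14, 16, 15, 2, 1, 7, 0, 9]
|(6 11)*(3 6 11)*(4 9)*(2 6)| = |(11)(2 6 3)(4 9)| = 6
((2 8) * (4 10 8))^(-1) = (2 8 10 4) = ((2 4 10 8))^(-1)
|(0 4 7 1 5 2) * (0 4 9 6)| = 15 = |(0 9 6)(1 5 2 4 7)|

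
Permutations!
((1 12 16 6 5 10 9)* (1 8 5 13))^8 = (1 6 12 13 16)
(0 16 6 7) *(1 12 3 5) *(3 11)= (0 16 6 7)(1 12 11 3 5)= [16, 12, 2, 5, 4, 1, 7, 0, 8, 9, 10, 3, 11, 13, 14, 15, 6]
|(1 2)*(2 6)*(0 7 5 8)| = |(0 7 5 8)(1 6 2)| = 12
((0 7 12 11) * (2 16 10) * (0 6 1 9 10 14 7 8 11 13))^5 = ((0 8 11 6 1 9 10 2 16 14 7 12 13))^5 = (0 9 7 11 2 13 1 14 8 10 12 6 16)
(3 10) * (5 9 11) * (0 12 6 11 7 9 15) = (0 12 6 11 5 15)(3 10)(7 9) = [12, 1, 2, 10, 4, 15, 11, 9, 8, 7, 3, 5, 6, 13, 14, 0]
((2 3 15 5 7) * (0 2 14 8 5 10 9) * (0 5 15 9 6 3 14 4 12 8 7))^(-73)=(0 12 3 14 15 5 4 6 2 8 9 7 10)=((0 2 14 7 4 12 8 15 10 6 3 9 5))^(-73)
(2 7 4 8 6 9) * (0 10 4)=(0 10 4 8 6 9 2 7)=[10, 1, 7, 3, 8, 5, 9, 0, 6, 2, 4]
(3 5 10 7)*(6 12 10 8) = (3 5 8 6 12 10 7) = [0, 1, 2, 5, 4, 8, 12, 3, 6, 9, 7, 11, 10]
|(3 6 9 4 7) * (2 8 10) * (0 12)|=|(0 12)(2 8 10)(3 6 9 4 7)|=30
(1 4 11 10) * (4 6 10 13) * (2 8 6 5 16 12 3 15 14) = [0, 5, 8, 15, 11, 16, 10, 7, 6, 9, 1, 13, 3, 4, 2, 14, 12] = (1 5 16 12 3 15 14 2 8 6 10)(4 11 13)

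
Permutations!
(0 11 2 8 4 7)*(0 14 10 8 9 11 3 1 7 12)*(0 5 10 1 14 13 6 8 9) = (0 3 14 1 7 13 6 8 4 12 5 10 9 11 2) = [3, 7, 0, 14, 12, 10, 8, 13, 4, 11, 9, 2, 5, 6, 1]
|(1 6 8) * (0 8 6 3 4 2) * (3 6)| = |(0 8 1 6 3 4 2)| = 7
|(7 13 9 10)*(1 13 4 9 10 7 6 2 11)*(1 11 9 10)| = |(1 13)(2 9 7 4 10 6)| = 6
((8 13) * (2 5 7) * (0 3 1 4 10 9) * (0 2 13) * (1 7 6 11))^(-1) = ((0 3 7 13 8)(1 4 10 9 2 5 6 11))^(-1) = (0 8 13 7 3)(1 11 6 5 2 9 10 4)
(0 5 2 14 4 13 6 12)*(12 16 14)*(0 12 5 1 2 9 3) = (0 1 2 5 9 3)(4 13 6 16 14) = [1, 2, 5, 0, 13, 9, 16, 7, 8, 3, 10, 11, 12, 6, 4, 15, 14]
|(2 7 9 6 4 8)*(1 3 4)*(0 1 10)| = |(0 1 3 4 8 2 7 9 6 10)| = 10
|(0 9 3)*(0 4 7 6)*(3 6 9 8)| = |(0 8 3 4 7 9 6)| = 7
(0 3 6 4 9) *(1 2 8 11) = (0 3 6 4 9)(1 2 8 11) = [3, 2, 8, 6, 9, 5, 4, 7, 11, 0, 10, 1]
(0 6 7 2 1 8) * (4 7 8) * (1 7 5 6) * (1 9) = (0 9 1 4 5 6 8)(2 7) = [9, 4, 7, 3, 5, 6, 8, 2, 0, 1]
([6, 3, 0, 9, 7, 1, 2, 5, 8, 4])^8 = [2, 9, 6, 4, 5, 3, 0, 1, 8, 7]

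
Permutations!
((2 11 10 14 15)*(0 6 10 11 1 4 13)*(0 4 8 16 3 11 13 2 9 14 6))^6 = ((1 8 16 3 11 13 4 2)(6 10)(9 14 15))^6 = (1 4 11 16)(2 13 3 8)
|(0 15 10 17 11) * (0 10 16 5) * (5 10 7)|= 8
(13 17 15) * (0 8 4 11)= (0 8 4 11)(13 17 15)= [8, 1, 2, 3, 11, 5, 6, 7, 4, 9, 10, 0, 12, 17, 14, 13, 16, 15]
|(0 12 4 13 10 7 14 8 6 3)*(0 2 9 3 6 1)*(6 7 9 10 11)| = |(0 12 4 13 11 6 7 14 8 1)(2 10 9 3)| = 20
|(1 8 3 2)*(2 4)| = |(1 8 3 4 2)| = 5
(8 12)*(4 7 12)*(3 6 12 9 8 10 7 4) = (3 6 12 10 7 9 8) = [0, 1, 2, 6, 4, 5, 12, 9, 3, 8, 7, 11, 10]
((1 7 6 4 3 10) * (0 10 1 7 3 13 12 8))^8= ((0 10 7 6 4 13 12 8)(1 3))^8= (13)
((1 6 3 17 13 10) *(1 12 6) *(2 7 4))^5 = (2 4 7)(3 6 12 10 13 17)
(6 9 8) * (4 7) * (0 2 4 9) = (0 2 4 7 9 8 6) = [2, 1, 4, 3, 7, 5, 0, 9, 6, 8]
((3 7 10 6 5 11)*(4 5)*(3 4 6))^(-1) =(3 10 7)(4 11 5)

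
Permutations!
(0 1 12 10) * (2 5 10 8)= (0 1 12 8 2 5 10)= [1, 12, 5, 3, 4, 10, 6, 7, 2, 9, 0, 11, 8]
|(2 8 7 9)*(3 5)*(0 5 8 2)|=6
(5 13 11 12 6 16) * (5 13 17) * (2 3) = [0, 1, 3, 2, 4, 17, 16, 7, 8, 9, 10, 12, 6, 11, 14, 15, 13, 5] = (2 3)(5 17)(6 16 13 11 12)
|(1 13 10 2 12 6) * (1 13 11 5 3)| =20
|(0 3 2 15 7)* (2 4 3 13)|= 10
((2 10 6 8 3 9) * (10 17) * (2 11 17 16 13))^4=(2 16 13)(3 10 9 6 11 8 17)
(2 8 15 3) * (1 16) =(1 16)(2 8 15 3) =[0, 16, 8, 2, 4, 5, 6, 7, 15, 9, 10, 11, 12, 13, 14, 3, 1]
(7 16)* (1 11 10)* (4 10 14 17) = (1 11 14 17 4 10)(7 16) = [0, 11, 2, 3, 10, 5, 6, 16, 8, 9, 1, 14, 12, 13, 17, 15, 7, 4]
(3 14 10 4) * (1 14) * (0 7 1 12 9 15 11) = [7, 14, 2, 12, 3, 5, 6, 1, 8, 15, 4, 0, 9, 13, 10, 11] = (0 7 1 14 10 4 3 12 9 15 11)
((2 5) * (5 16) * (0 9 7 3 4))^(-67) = ((0 9 7 3 4)(2 16 5))^(-67) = (0 3 9 4 7)(2 5 16)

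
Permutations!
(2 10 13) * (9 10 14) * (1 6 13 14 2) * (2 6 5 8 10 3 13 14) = (1 5 8 10 2 6 14 9 3 13) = [0, 5, 6, 13, 4, 8, 14, 7, 10, 3, 2, 11, 12, 1, 9]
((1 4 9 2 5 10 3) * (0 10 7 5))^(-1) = (0 2 9 4 1 3 10)(5 7)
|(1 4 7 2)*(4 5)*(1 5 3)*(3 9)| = 12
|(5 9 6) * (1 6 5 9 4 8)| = 6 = |(1 6 9 5 4 8)|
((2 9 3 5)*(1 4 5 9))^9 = ((1 4 5 2)(3 9))^9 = (1 4 5 2)(3 9)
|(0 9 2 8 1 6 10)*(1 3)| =8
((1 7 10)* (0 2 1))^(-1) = (0 10 7 1 2)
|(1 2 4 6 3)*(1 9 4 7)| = 12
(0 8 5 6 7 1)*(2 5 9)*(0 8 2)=(0 2 5 6 7 1 8 9)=[2, 8, 5, 3, 4, 6, 7, 1, 9, 0]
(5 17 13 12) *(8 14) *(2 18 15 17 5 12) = [0, 1, 18, 3, 4, 5, 6, 7, 14, 9, 10, 11, 12, 2, 8, 17, 16, 13, 15] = (2 18 15 17 13)(8 14)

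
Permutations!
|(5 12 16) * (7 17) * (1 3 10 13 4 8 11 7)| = 9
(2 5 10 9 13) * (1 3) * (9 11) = (1 3)(2 5 10 11 9 13) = [0, 3, 5, 1, 4, 10, 6, 7, 8, 13, 11, 9, 12, 2]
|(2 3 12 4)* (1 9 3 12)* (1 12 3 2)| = 6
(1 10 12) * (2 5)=(1 10 12)(2 5)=[0, 10, 5, 3, 4, 2, 6, 7, 8, 9, 12, 11, 1]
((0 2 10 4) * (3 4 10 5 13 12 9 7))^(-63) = (13)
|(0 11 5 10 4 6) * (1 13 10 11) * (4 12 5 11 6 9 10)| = |(0 1 13 4 9 10 12 5 6)| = 9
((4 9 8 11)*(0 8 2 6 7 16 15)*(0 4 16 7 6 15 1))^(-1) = ((0 8 11 16 1)(2 15 4 9))^(-1) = (0 1 16 11 8)(2 9 4 15)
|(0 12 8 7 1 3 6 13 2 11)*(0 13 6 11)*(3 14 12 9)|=30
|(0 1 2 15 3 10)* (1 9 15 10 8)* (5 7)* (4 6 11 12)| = |(0 9 15 3 8 1 2 10)(4 6 11 12)(5 7)| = 8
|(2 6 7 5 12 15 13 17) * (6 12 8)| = |(2 12 15 13 17)(5 8 6 7)| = 20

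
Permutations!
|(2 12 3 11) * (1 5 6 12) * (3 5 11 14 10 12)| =|(1 11 2)(3 14 10 12 5 6)| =6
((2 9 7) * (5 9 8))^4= ((2 8 5 9 7))^4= (2 7 9 5 8)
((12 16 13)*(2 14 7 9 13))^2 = (2 7 13 16 14 9 12)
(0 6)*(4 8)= (0 6)(4 8)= [6, 1, 2, 3, 8, 5, 0, 7, 4]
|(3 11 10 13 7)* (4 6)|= 10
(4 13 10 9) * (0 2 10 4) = (0 2 10 9)(4 13) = [2, 1, 10, 3, 13, 5, 6, 7, 8, 0, 9, 11, 12, 4]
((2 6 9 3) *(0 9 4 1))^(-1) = ((0 9 3 2 6 4 1))^(-1) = (0 1 4 6 2 3 9)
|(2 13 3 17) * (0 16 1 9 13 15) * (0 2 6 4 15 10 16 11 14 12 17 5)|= |(0 11 14 12 17 6 4 15 2 10 16 1 9 13 3 5)|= 16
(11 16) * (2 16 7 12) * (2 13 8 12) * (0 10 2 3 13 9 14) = (0 10 2 16 11 7 3 13 8 12 9 14) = [10, 1, 16, 13, 4, 5, 6, 3, 12, 14, 2, 7, 9, 8, 0, 15, 11]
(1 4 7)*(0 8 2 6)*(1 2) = [8, 4, 6, 3, 7, 5, 0, 2, 1] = (0 8 1 4 7 2 6)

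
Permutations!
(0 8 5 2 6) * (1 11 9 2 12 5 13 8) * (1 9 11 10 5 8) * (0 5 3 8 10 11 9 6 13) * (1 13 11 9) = (13)(0 6 5 12 10 3 8)(1 9 2 11) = [6, 9, 11, 8, 4, 12, 5, 7, 0, 2, 3, 1, 10, 13]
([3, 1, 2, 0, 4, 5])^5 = (5)(0 3)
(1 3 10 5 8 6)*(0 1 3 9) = (0 1 9)(3 10 5 8 6) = [1, 9, 2, 10, 4, 8, 3, 7, 6, 0, 5]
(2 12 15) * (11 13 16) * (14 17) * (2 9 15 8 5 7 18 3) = (2 12 8 5 7 18 3)(9 15)(11 13 16)(14 17) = [0, 1, 12, 2, 4, 7, 6, 18, 5, 15, 10, 13, 8, 16, 17, 9, 11, 14, 3]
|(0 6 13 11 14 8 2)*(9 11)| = |(0 6 13 9 11 14 8 2)| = 8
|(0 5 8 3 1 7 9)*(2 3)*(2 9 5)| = |(0 2 3 1 7 5 8 9)| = 8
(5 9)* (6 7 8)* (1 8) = (1 8 6 7)(5 9) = [0, 8, 2, 3, 4, 9, 7, 1, 6, 5]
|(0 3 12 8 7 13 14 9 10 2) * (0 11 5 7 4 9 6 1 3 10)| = 15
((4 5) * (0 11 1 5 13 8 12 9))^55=(0 11 1 5 4 13 8 12 9)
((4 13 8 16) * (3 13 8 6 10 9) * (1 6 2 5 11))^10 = (1 6 10 9 3 13 2 5 11)(4 8 16)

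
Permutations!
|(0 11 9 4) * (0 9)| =|(0 11)(4 9)| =2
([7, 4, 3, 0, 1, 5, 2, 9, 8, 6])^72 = (9)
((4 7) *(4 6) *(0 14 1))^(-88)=((0 14 1)(4 7 6))^(-88)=(0 1 14)(4 6 7)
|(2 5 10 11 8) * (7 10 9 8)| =|(2 5 9 8)(7 10 11)| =12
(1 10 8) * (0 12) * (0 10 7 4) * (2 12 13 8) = (0 13 8 1 7 4)(2 12 10) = [13, 7, 12, 3, 0, 5, 6, 4, 1, 9, 2, 11, 10, 8]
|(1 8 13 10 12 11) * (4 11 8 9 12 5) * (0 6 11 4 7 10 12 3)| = |(0 6 11 1 9 3)(5 7 10)(8 13 12)| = 6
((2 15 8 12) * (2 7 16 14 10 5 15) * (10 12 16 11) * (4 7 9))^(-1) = ((4 7 11 10 5 15 8 16 14 12 9))^(-1) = (4 9 12 14 16 8 15 5 10 11 7)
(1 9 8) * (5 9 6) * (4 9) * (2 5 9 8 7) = (1 6 9 7 2 5 4 8) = [0, 6, 5, 3, 8, 4, 9, 2, 1, 7]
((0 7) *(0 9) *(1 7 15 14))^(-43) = (0 9 7 1 14 15)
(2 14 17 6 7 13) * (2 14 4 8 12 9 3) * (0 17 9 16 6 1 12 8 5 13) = (0 17 1 12 16 6 7)(2 4 5 13 14 9 3) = [17, 12, 4, 2, 5, 13, 7, 0, 8, 3, 10, 11, 16, 14, 9, 15, 6, 1]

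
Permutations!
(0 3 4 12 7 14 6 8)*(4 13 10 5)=(0 3 13 10 5 4 12 7 14 6 8)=[3, 1, 2, 13, 12, 4, 8, 14, 0, 9, 5, 11, 7, 10, 6]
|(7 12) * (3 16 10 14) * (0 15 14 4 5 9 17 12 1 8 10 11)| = 18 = |(0 15 14 3 16 11)(1 8 10 4 5 9 17 12 7)|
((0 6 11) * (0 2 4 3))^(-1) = ((0 6 11 2 4 3))^(-1) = (0 3 4 2 11 6)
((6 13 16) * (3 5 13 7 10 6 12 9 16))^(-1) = ((3 5 13)(6 7 10)(9 16 12))^(-1) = (3 13 5)(6 10 7)(9 12 16)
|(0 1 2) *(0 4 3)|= |(0 1 2 4 3)|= 5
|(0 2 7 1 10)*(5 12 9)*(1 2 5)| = 6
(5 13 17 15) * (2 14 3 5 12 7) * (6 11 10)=(2 14 3 5 13 17 15 12 7)(6 11 10)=[0, 1, 14, 5, 4, 13, 11, 2, 8, 9, 6, 10, 7, 17, 3, 12, 16, 15]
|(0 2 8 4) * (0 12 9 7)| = |(0 2 8 4 12 9 7)| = 7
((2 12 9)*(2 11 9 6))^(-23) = ((2 12 6)(9 11))^(-23) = (2 12 6)(9 11)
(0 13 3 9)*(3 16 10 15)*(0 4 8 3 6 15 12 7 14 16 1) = (0 13 1)(3 9 4 8)(6 15)(7 14 16 10 12) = [13, 0, 2, 9, 8, 5, 15, 14, 3, 4, 12, 11, 7, 1, 16, 6, 10]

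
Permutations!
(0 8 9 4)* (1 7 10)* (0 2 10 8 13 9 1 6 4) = (0 13 9)(1 7 8)(2 10 6 4) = [13, 7, 10, 3, 2, 5, 4, 8, 1, 0, 6, 11, 12, 9]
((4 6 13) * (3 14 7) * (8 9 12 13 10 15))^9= ((3 14 7)(4 6 10 15 8 9 12 13))^9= (4 6 10 15 8 9 12 13)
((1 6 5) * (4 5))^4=((1 6 4 5))^4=(6)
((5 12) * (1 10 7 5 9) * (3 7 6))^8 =(12) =((1 10 6 3 7 5 12 9))^8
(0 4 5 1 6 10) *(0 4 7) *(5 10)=(0 7)(1 6 5)(4 10)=[7, 6, 2, 3, 10, 1, 5, 0, 8, 9, 4]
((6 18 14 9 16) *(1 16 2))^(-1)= (1 2 9 14 18 6 16)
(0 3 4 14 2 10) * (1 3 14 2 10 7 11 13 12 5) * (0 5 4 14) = (1 3 14 10 5)(2 7 11 13 12 4) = [0, 3, 7, 14, 2, 1, 6, 11, 8, 9, 5, 13, 4, 12, 10]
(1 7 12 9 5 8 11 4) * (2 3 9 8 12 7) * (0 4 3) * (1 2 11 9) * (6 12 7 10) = (0 4 2)(1 11 3)(5 7 10 6 12 8 9) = [4, 11, 0, 1, 2, 7, 12, 10, 9, 5, 6, 3, 8]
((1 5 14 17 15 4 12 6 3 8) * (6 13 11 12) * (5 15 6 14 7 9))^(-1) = ((1 15 4 14 17 6 3 8)(5 7 9)(11 12 13))^(-1) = (1 8 3 6 17 14 4 15)(5 9 7)(11 13 12)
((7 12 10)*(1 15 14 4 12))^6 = (1 7 10 12 4 14 15)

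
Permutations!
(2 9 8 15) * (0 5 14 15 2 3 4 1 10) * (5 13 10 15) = (0 13 10)(1 15 3 4)(2 9 8)(5 14) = [13, 15, 9, 4, 1, 14, 6, 7, 2, 8, 0, 11, 12, 10, 5, 3]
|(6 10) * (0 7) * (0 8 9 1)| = 10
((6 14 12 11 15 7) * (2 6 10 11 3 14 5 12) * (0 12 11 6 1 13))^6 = (15)(0 13 1 2 14 3 12)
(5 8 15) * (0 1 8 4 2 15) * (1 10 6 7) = (0 10 6 7 1 8)(2 15 5 4) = [10, 8, 15, 3, 2, 4, 7, 1, 0, 9, 6, 11, 12, 13, 14, 5]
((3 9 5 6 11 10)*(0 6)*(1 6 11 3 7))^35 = (0 5 9 3 6 1 7 10 11)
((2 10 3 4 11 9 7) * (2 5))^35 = ((2 10 3 4 11 9 7 5))^35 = (2 4 7 10 11 5 3 9)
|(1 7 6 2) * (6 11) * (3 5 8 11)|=8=|(1 7 3 5 8 11 6 2)|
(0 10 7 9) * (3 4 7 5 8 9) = (0 10 5 8 9)(3 4 7) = [10, 1, 2, 4, 7, 8, 6, 3, 9, 0, 5]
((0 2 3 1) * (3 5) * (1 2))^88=((0 1)(2 5 3))^88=(2 5 3)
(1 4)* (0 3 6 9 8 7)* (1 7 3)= (0 1 4 7)(3 6 9 8)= [1, 4, 2, 6, 7, 5, 9, 0, 3, 8]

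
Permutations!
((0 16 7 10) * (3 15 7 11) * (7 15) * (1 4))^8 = ((0 16 11 3 7 10)(1 4))^8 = (0 11 7)(3 10 16)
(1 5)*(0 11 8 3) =(0 11 8 3)(1 5) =[11, 5, 2, 0, 4, 1, 6, 7, 3, 9, 10, 8]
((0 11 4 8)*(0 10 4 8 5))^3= (0 10)(4 11)(5 8)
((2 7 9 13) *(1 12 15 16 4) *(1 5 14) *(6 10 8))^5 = ((1 12 15 16 4 5 14)(2 7 9 13)(6 10 8))^5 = (1 5 16 12 14 4 15)(2 7 9 13)(6 8 10)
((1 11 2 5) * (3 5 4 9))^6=(1 5 3 9 4 2 11)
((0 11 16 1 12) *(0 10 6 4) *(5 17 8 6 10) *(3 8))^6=((0 11 16 1 12 5 17 3 8 6 4))^6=(0 17 11 3 16 8 1 6 12 4 5)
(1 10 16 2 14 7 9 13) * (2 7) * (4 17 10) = (1 4 17 10 16 7 9 13)(2 14) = [0, 4, 14, 3, 17, 5, 6, 9, 8, 13, 16, 11, 12, 1, 2, 15, 7, 10]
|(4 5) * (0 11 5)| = 4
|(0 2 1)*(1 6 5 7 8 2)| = 10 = |(0 1)(2 6 5 7 8)|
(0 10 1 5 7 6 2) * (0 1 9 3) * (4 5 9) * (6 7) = [10, 9, 1, 0, 5, 6, 2, 7, 8, 3, 4] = (0 10 4 5 6 2 1 9 3)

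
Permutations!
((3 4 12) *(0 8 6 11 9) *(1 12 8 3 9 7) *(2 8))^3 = (0 2 11 12 3 8 7 9 4 6 1)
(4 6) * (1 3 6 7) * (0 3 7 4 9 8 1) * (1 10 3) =(0 1 7)(3 6 9 8 10) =[1, 7, 2, 6, 4, 5, 9, 0, 10, 8, 3]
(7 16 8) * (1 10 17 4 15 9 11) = (1 10 17 4 15 9 11)(7 16 8) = [0, 10, 2, 3, 15, 5, 6, 16, 7, 11, 17, 1, 12, 13, 14, 9, 8, 4]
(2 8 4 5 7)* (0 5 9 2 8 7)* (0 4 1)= (0 5 4 9 2 7 8 1)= [5, 0, 7, 3, 9, 4, 6, 8, 1, 2]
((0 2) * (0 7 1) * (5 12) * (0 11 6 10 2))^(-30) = ((1 11 6 10 2 7)(5 12))^(-30) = (12)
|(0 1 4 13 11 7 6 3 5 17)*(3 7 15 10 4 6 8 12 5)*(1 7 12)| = 40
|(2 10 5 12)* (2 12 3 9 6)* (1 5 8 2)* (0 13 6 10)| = 10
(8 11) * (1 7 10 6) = (1 7 10 6)(8 11) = [0, 7, 2, 3, 4, 5, 1, 10, 11, 9, 6, 8]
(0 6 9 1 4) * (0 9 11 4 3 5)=(0 6 11 4 9 1 3 5)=[6, 3, 2, 5, 9, 0, 11, 7, 8, 1, 10, 4]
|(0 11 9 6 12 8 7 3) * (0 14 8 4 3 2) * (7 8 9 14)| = 10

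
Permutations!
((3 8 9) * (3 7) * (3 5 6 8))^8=(5 9 6 7 8)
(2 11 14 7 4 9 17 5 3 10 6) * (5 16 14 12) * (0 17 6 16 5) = [17, 1, 11, 10, 9, 3, 2, 4, 8, 6, 16, 12, 0, 13, 7, 15, 14, 5] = (0 17 5 3 10 16 14 7 4 9 6 2 11 12)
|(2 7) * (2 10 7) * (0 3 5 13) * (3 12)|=|(0 12 3 5 13)(7 10)|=10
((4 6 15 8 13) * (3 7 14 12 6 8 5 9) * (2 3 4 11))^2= ((2 3 7 14 12 6 15 5 9 4 8 13 11))^2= (2 7 12 15 9 8 11 3 14 6 5 4 13)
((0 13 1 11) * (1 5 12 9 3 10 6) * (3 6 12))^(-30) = ((0 13 5 3 10 12 9 6 1 11))^(-30) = (13)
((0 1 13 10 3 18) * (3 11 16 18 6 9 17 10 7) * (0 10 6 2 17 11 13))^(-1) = (0 1)(2 3 7 13 10 18 16 11 9 6 17)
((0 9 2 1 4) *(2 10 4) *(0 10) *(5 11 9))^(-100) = ((0 5 11 9)(1 2)(4 10))^(-100) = (11)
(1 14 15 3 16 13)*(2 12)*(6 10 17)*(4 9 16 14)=(1 4 9 16 13)(2 12)(3 14 15)(6 10 17)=[0, 4, 12, 14, 9, 5, 10, 7, 8, 16, 17, 11, 2, 1, 15, 3, 13, 6]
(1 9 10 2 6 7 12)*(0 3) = (0 3)(1 9 10 2 6 7 12) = [3, 9, 6, 0, 4, 5, 7, 12, 8, 10, 2, 11, 1]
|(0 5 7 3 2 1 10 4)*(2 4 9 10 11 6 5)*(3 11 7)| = 18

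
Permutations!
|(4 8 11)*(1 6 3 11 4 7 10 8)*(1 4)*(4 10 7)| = 7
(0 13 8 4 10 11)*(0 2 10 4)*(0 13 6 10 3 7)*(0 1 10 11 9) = [6, 10, 3, 7, 4, 5, 11, 1, 13, 0, 9, 2, 12, 8] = (0 6 11 2 3 7 1 10 9)(8 13)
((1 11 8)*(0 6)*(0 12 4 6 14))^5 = ((0 14)(1 11 8)(4 6 12))^5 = (0 14)(1 8 11)(4 12 6)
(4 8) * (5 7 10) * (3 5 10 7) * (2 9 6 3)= (10)(2 9 6 3 5)(4 8)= [0, 1, 9, 5, 8, 2, 3, 7, 4, 6, 10]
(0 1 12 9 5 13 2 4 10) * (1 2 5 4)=(0 2 1 12 9 4 10)(5 13)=[2, 12, 1, 3, 10, 13, 6, 7, 8, 4, 0, 11, 9, 5]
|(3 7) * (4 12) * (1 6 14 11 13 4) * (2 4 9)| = 18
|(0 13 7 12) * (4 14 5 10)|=|(0 13 7 12)(4 14 5 10)|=4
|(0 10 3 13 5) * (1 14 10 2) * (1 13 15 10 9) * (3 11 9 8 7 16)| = |(0 2 13 5)(1 14 8 7 16 3 15 10 11 9)| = 20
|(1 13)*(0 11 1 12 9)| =|(0 11 1 13 12 9)| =6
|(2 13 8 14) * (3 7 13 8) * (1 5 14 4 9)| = 21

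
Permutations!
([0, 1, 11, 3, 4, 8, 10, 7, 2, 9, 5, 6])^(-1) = (2 8 5 10 6 11)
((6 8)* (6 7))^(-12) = (8) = ((6 8 7))^(-12)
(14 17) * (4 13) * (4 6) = (4 13 6)(14 17) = [0, 1, 2, 3, 13, 5, 4, 7, 8, 9, 10, 11, 12, 6, 17, 15, 16, 14]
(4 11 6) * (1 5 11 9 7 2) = (1 5 11 6 4 9 7 2) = [0, 5, 1, 3, 9, 11, 4, 2, 8, 7, 10, 6]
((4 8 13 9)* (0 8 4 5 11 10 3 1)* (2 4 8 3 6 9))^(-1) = (0 1 3)(2 13 8 4)(5 9 6 10 11)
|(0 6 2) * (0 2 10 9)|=|(0 6 10 9)|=4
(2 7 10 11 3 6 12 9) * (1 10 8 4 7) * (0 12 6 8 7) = (0 12 9 2 1 10 11 3 8 4) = [12, 10, 1, 8, 0, 5, 6, 7, 4, 2, 11, 3, 9]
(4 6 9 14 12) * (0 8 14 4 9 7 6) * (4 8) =(0 4)(6 7)(8 14 12 9) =[4, 1, 2, 3, 0, 5, 7, 6, 14, 8, 10, 11, 9, 13, 12]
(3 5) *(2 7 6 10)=(2 7 6 10)(3 5)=[0, 1, 7, 5, 4, 3, 10, 6, 8, 9, 2]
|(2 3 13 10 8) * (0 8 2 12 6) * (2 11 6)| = |(0 8 12 2 3 13 10 11 6)| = 9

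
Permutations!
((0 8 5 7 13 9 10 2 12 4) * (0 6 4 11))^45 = (0 9)(2 5)(4 6)(7 12)(8 10)(11 13)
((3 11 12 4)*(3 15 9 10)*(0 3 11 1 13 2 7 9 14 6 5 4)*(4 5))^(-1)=((0 3 1 13 2 7 9 10 11 12)(4 15 14 6))^(-1)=(0 12 11 10 9 7 2 13 1 3)(4 6 14 15)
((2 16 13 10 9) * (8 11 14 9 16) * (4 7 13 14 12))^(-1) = ((2 8 11 12 4 7 13 10 16 14 9))^(-1) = (2 9 14 16 10 13 7 4 12 11 8)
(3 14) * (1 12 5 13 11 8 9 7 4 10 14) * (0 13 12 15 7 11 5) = (0 13 5 12)(1 15 7 4 10 14 3)(8 9 11) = [13, 15, 2, 1, 10, 12, 6, 4, 9, 11, 14, 8, 0, 5, 3, 7]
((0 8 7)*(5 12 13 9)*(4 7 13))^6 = (0 4 5 13)(7 12 9 8)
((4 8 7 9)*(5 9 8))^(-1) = (4 9 5)(7 8)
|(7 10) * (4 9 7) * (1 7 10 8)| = |(1 7 8)(4 9 10)| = 3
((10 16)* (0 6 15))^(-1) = (0 15 6)(10 16)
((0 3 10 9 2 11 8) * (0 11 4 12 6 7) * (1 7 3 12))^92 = (0 6 10 2 1)(3 9 4 7 12) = ((0 12 6 3 10 9 2 4 1 7)(8 11))^92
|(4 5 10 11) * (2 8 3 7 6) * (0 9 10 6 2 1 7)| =12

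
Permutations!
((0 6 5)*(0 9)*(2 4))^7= (0 9 5 6)(2 4)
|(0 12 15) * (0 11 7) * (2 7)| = 6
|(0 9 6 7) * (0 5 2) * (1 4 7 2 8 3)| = 12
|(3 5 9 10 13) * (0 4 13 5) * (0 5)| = 7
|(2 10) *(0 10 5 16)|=5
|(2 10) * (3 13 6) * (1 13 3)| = 6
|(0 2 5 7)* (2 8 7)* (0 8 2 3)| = 4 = |(0 2 5 3)(7 8)|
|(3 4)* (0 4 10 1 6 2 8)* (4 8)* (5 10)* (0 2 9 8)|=9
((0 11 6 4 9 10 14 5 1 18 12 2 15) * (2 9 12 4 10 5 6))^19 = (0 15 2 11)(1 18 4 12 9 5)(6 10 14) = ((0 11 2 15)(1 18 4 12 9 5)(6 10 14))^19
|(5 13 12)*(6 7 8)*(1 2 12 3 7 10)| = 10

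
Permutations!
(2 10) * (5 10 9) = (2 9 5 10) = [0, 1, 9, 3, 4, 10, 6, 7, 8, 5, 2]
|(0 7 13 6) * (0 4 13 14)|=3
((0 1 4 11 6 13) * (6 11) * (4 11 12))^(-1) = (0 13 6 4 12 11 1)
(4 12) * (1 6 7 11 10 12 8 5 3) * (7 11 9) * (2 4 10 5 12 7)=[0, 6, 4, 1, 8, 3, 11, 9, 12, 2, 7, 5, 10]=(1 6 11 5 3)(2 4 8 12 10 7 9)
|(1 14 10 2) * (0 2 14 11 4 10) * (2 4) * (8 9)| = |(0 4 10 14)(1 11 2)(8 9)| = 12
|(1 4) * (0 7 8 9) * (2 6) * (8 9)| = |(0 7 9)(1 4)(2 6)| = 6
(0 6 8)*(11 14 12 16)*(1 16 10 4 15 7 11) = (0 6 8)(1 16)(4 15 7 11 14 12 10) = [6, 16, 2, 3, 15, 5, 8, 11, 0, 9, 4, 14, 10, 13, 12, 7, 1]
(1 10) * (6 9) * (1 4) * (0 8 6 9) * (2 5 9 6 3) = (0 8 3 2 5 9 6)(1 10 4) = [8, 10, 5, 2, 1, 9, 0, 7, 3, 6, 4]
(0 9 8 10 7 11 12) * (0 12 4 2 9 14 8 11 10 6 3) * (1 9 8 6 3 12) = (0 14 6 12 1 9 11 4 2 8 3)(7 10) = [14, 9, 8, 0, 2, 5, 12, 10, 3, 11, 7, 4, 1, 13, 6]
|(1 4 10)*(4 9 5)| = |(1 9 5 4 10)| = 5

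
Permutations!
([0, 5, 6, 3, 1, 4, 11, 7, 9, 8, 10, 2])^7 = (1 5 4)(2 6 11)(8 9)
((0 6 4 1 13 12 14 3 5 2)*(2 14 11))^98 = (0 4 13 11)(1 12 2 6)(3 14 5)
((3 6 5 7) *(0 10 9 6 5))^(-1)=((0 10 9 6)(3 5 7))^(-1)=(0 6 9 10)(3 7 5)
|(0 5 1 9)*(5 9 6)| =|(0 9)(1 6 5)| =6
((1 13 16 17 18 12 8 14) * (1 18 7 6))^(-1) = ((1 13 16 17 7 6)(8 14 18 12))^(-1) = (1 6 7 17 16 13)(8 12 18 14)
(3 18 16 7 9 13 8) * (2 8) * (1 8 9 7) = [0, 8, 9, 18, 4, 5, 6, 7, 3, 13, 10, 11, 12, 2, 14, 15, 1, 17, 16] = (1 8 3 18 16)(2 9 13)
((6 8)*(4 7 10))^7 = ((4 7 10)(6 8))^7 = (4 7 10)(6 8)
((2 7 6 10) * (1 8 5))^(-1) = ((1 8 5)(2 7 6 10))^(-1) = (1 5 8)(2 10 6 7)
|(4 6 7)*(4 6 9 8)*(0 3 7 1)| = |(0 3 7 6 1)(4 9 8)| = 15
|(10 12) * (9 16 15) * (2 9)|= 4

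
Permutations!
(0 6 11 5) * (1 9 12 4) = (0 6 11 5)(1 9 12 4) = [6, 9, 2, 3, 1, 0, 11, 7, 8, 12, 10, 5, 4]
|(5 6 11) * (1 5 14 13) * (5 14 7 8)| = |(1 14 13)(5 6 11 7 8)| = 15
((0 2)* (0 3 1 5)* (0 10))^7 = (0 2 3 1 5 10)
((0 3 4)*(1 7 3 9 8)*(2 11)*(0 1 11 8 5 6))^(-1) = (0 6 5 9)(1 4 3 7)(2 11 8)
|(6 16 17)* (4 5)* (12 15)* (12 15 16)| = 4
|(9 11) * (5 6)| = 2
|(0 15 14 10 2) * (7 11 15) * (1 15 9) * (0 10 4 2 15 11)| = 30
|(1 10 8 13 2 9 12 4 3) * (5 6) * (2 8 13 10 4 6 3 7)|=9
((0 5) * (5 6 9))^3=(0 5 9 6)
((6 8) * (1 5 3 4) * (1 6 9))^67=(1 6 5 8 3 9 4)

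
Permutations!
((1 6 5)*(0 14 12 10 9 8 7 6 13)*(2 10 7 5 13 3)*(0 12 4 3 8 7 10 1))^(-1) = ((0 14 4 3 2 1 8 5)(6 13 12 10 9 7))^(-1) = (0 5 8 1 2 3 4 14)(6 7 9 10 12 13)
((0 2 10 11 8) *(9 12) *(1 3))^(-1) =(0 8 11 10 2)(1 3)(9 12)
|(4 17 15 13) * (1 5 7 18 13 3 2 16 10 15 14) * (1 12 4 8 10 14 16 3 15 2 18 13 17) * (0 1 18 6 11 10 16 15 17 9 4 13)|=|(0 1 5 7)(2 3 6 11 10)(4 18 9)(8 16 14 12 13)(15 17)|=60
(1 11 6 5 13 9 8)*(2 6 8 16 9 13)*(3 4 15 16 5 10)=(1 11 8)(2 6 10 3 4 15 16 9 5)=[0, 11, 6, 4, 15, 2, 10, 7, 1, 5, 3, 8, 12, 13, 14, 16, 9]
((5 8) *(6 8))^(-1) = (5 8 6)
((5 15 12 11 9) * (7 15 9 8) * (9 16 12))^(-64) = (16) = ((5 16 12 11 8 7 15 9))^(-64)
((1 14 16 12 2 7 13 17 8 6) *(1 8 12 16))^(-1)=(1 14)(2 12 17 13 7)(6 8)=((1 14)(2 7 13 17 12)(6 8))^(-1)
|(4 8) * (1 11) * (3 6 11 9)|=|(1 9 3 6 11)(4 8)|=10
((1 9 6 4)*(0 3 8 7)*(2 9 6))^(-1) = ((0 3 8 7)(1 6 4)(2 9))^(-1) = (0 7 8 3)(1 4 6)(2 9)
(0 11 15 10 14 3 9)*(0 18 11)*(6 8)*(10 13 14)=[0, 1, 2, 9, 4, 5, 8, 7, 6, 18, 10, 15, 12, 14, 3, 13, 16, 17, 11]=(3 9 18 11 15 13 14)(6 8)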